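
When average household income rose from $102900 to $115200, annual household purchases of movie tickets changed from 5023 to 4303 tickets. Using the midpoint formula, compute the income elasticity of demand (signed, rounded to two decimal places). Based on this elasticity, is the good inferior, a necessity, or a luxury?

-1.37; inferior

%ΔQ = (4303 − 5023)/[( 5023 + 4303)/2] = -720/4663 = -0.154407…
%ΔIncome = (115200 − 102900)/[( 102900 + 115200)/2] = 12300/109050 = 0.112792…
E_income = (-720/4663) / (12300/109050) = -1.3689…
E_income < 0 ⇒ inferior good.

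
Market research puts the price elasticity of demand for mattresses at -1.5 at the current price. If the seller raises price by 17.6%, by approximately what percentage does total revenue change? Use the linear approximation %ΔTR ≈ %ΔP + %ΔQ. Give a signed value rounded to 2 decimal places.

-8.80%

%ΔQ ≈ Ed × %ΔP = (-1.5) × (+17.6%) = -26.4000%
%ΔTR ≈ %ΔP + %ΔQ = (+17.6%) + (-26.4000%) = -8.8000%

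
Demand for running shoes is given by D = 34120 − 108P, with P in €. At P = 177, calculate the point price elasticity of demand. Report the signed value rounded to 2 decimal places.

dD/dP = −108. At P = 177, D = 34120 − 108(177) = 15004.
Ed = (dD/dP)·(P/D) = −108 × (177/15004) = -1.2740…

-1.27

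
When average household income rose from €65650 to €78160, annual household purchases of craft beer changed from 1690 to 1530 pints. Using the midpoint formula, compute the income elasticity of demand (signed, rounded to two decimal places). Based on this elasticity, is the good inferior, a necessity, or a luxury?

%ΔQ = (1530 − 1690)/[( 1690 + 1530)/2] = -160/1610 = -0.099378…
%ΔIncome = (78160 − 65650)/[( 65650 + 78160)/2] = 12510/71905 = 0.173979…
E_income = (-160/1610) / (12510/71905) = -0.5712…
E_income < 0 ⇒ inferior good.

-0.57; inferior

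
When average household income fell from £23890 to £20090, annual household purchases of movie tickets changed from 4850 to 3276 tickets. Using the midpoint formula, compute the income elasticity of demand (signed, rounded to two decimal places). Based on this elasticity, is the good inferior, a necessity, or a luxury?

%ΔQ = (3276 − 4850)/[( 4850 + 3276)/2] = -1574/4063 = -0.387398…
%ΔIncome = (20090 − 23890)/[( 23890 + 20090)/2] = -3800/21990 = -0.172805…
E_income = (-1574/4063) / (-3800/21990) = 2.2418…
E_income > 1 ⇒ normal good, luxury.

2.24; luxury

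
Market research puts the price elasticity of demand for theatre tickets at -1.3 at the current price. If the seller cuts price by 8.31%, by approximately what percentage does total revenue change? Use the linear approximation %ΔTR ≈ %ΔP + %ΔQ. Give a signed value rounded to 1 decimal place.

%ΔQ ≈ Ed × %ΔP = (-1.3) × (-8.31%) = +10.8030%
%ΔTR ≈ %ΔP + %ΔQ = (-8.31%) + (+10.8030%) = +2.4930%

+2.5%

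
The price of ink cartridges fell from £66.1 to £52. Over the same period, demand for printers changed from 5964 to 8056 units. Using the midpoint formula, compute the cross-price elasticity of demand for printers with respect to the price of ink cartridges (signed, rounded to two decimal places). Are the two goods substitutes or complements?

-1.25; complements

%ΔQ_{printers} = (8056 − 5964)/avg = 2092/7010 = 0.298430…
%ΔP_{ink cartridges} = (52 − 66.1)/avg = -14.1/59.05 = -0.238780…
E_cross = (2092/7010) / (-14.1/59.05) = -1.2498…
E_cross < 0 ⇒ the goods are complements.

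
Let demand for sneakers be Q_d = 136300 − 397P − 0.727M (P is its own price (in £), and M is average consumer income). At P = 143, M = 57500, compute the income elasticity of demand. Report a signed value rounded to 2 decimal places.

At the given values, Q_d = 136300 − 397(143) − 0.727(57500) = 37726.5.
∂Q_d/∂M = -0.727.
E = (-0.727) × (57500/37726.5) = -1.1080…

-1.11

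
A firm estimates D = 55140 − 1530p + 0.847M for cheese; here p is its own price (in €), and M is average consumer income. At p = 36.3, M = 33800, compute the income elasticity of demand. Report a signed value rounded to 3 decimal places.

1.014

At the given values, D = 55140 − 1530(36.3) + 0.847(33800) = 28229.6.
∂D/∂M = 0.847.
E = (0.847) × (33800/28229.6) = 1.01413…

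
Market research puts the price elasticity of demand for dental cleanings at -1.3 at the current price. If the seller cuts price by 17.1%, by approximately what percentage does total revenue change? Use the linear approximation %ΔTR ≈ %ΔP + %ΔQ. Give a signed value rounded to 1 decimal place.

+5.1%

%ΔQ ≈ Ed × %ΔP = (-1.3) × (-17.1%) = +22.2300%
%ΔTR ≈ %ΔP + %ΔQ = (-17.1%) + (+22.2300%) = +5.1300%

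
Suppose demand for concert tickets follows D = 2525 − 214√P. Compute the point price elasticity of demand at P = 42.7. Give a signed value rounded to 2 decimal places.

dD/dP = −214/(2√P) = -16.3746. At P = 42.7, D = 1126.61.
Ed = (dD/dP)·(P/D) = (-16.3746) × (42.7/1126.61) = -0.6206…

-0.62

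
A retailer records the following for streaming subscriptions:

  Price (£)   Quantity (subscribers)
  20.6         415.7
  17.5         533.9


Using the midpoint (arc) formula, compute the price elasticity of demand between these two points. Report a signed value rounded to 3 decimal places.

-1.530

%ΔQ = (533.9 − 415.7) / [(415.7 + 533.9)/2] = 118.2/474.8 = 0.248946…
%ΔP = (17.5 − 20.6) / [(20.6 + 17.5)/2] = -3.1/19.05 = -0.162729…
Arc Ed = %ΔQ / %ΔP = (118.2/474.8) / (-3.1/19.05) = -1.52981…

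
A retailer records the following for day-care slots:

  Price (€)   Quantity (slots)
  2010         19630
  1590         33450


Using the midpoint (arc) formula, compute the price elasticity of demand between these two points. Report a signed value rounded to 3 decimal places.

-2.232

%ΔQ = (33450 − 19630) / [(19630 + 33450)/2] = 13820/26540 = 0.520723…
%ΔP = (1590 − 2010) / [(2010 + 1590)/2] = -420/1800 = -0.233333…
Arc Ed = %ΔQ / %ΔP = (13820/26540) / (-420/1800) = -2.23167…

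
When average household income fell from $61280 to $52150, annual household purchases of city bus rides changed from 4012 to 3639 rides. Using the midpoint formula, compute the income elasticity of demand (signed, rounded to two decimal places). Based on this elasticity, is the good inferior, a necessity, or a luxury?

0.61; necessity

%ΔQ = (3639 − 4012)/[( 4012 + 3639)/2] = -373/3825.5 = -0.097503…
%ΔIncome = (52150 − 61280)/[( 61280 + 52150)/2] = -9130/56715 = -0.160980…
E_income = (-373/3825.5) / (-9130/56715) = 0.6056…
0 < E_income < 1 ⇒ normal good, necessity.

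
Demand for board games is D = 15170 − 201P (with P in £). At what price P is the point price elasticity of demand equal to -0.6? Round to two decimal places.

Ed = −201P/(15170 − 201P). Set this equal to -0.6:
201P = 0.6·(15170 − 201P) ⇒ 201P(1 + 0.6) = 0.6·15170
P = 0.6·15170 / (201·1.6) = 28.3022…

28.30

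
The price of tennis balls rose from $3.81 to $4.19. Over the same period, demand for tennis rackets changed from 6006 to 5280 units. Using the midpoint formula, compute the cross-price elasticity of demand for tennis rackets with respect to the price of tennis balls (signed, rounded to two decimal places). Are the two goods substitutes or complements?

-1.35; complements

%ΔQ_{tennis rackets} = (5280 − 6006)/avg = -726/5643 = -0.128654…
%ΔP_{tennis balls} = (4.19 − 3.81)/avg = 0.38/4 = 0.095
E_cross = (-726/5643) / (0.38/4) = -1.3542…
E_cross < 0 ⇒ the goods are complements.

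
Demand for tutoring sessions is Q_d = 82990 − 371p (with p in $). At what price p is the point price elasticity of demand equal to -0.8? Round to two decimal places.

Ed = −371p/(82990 − 371p). Set this equal to -0.8:
371p = 0.8·(82990 − 371p) ⇒ 371p(1 + 0.8) = 0.8·82990
p = 0.8·82990 / (371·1.8) = 99.4189…

99.42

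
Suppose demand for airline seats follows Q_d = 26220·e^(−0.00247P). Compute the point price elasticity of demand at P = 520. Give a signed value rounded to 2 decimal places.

dQ_d/dP = −0.00247·Q_d = -17.9276. At P = 520, Q_d = 7258.13.
Ed = (dQ_d/dP)·(P/Q_d) = (-17.9276) × (520/7258.13) = -1.2844

-1.28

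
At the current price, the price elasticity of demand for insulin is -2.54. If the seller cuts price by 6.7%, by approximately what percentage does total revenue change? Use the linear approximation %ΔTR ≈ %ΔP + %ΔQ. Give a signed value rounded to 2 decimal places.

+10.32%

%ΔQ ≈ Ed × %ΔP = (-2.54) × (-6.7%) = +17.0180%
%ΔTR ≈ %ΔP + %ΔQ = (-6.7%) + (+17.0180%) = +10.3180%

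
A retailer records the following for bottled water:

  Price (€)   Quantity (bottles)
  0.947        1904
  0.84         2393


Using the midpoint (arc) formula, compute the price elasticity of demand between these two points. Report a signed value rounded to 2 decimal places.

-1.90

%ΔQ = (2393 − 1904) / [(1904 + 2393)/2] = 489/2148.5 = 0.227600…
%ΔP = (0.84 − 0.947) / [(0.947 + 0.84)/2] = -0.107/0.8935 = -0.119753…
Arc Ed = %ΔQ / %ΔP = (489/2148.5) / (-0.107/0.8935) = -1.9005…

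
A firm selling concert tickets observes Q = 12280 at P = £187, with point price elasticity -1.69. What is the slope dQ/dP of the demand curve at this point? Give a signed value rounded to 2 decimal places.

Ed = (dQ/dP)·(P/Q) ⇒ dQ/dP = Ed·Q/P = (-1.69)·12280/187 = -110.9796…

-110.98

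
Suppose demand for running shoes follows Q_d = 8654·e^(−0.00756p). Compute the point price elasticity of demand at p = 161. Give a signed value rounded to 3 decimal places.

-1.217

dQ_d/dp = −0.00756·Q_d = -19.3701. At p = 161, Q_d = 2562.19.
Ed = (dQ_d/dp)·(p/Q_d) = (-19.3701) × (161/2562.19) = -1.21716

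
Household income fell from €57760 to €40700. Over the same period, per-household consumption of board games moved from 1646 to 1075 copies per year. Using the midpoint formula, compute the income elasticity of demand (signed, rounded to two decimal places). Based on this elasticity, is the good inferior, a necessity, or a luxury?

%ΔQ = (1075 − 1646)/[( 1646 + 1075)/2] = -571/1360.5 = -0.419698…
%ΔIncome = (40700 − 57760)/[( 57760 + 40700)/2] = -17060/49230 = -0.346536…
E_income = (-571/1360.5) / (-17060/49230) = 1.2111…
E_income > 1 ⇒ normal good, luxury.

1.21; luxury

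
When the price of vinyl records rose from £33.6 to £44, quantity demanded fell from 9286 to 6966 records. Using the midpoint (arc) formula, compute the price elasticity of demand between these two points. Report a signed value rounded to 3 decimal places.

-1.065

%ΔQ = (6966 − 9286) / [(9286 + 6966)/2] = -2320/8126 = -0.285503…
%ΔP = (44 − 33.6) / [(33.6 + 44)/2] = 10.4/38.8 = 0.268041…
Arc Ed = %ΔQ / %ΔP = (-2320/8126) / (10.4/38.8) = -1.06514…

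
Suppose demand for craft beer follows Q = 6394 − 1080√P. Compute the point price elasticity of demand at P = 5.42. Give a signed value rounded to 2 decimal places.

-0.32

dQ/dP = −1080/(2√P) = -231.95. At P = 5.42, Q = 3879.66.
Ed = (dQ/dP)·(P/Q) = (-231.95) × (5.42/3879.66) = -0.3240…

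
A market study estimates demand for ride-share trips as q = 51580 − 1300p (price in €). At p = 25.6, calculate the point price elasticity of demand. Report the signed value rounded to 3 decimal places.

-1.819

dq/dp = −1300. At p = 25.6, q = 51580 − 1300(25.6) = 18300.
Ed = (dq/dp)·(p/q) = −1300 × (25.6/18300) = -1.81857…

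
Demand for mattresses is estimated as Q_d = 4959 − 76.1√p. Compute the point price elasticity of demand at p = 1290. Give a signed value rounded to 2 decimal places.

-0.61

dQ_d/dp = −76.1/(2√p) = -1.0594. At p = 1290, Q_d = 2225.75.
Ed = (dQ_d/dp)·(p/Q_d) = (-1.0594) × (1290/2225.75) = -0.6140…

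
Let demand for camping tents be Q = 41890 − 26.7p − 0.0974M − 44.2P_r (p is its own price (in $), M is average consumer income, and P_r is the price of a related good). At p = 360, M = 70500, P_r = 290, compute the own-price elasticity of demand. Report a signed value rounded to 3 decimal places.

-0.763

At the given values, Q = 41890 − 26.7(360) − 0.0974(70500) − 44.2(290) = 12593.3.
∂Q/∂p = −26.7.
E = (-26.7) × (360/12593.3) = -0.76326…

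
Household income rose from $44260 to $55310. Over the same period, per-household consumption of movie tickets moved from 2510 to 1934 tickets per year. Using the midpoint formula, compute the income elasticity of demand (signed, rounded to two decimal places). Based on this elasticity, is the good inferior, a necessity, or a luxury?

-1.17; inferior

%ΔQ = (1934 − 2510)/[( 2510 + 1934)/2] = -576/2222 = -0.259225…
%ΔIncome = (55310 − 44260)/[( 44260 + 55310)/2] = 11050/49785 = 0.221954…
E_income = (-576/2222) / (11050/49785) = -1.1679…
E_income < 0 ⇒ inferior good.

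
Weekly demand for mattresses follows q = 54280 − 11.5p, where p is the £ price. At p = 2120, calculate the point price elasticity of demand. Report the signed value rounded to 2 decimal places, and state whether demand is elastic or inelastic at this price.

-0.82; inelastic

dq/dp = −11.5. At p = 2120, q = 54280 − 11.5(2120) = 29900.
Ed = (dq/dp)·(p/q) = −11.5 × (2120/29900) = -0.8153…
|Ed| = 0.82 < 1, so demand is inelastic.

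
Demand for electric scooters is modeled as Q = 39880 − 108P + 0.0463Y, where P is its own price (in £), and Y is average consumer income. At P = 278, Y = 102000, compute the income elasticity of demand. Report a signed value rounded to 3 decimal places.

0.324

At the given values, Q = 39880 − 108(278) + 0.0463(102000) = 14578.6.
∂Q/∂Y = 0.0463.
E = (0.0463) × (102000/14578.6) = 0.32394…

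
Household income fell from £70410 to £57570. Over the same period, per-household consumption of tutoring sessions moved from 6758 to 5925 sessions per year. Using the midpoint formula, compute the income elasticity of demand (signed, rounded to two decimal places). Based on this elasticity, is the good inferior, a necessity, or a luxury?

%ΔQ = (5925 − 6758)/[( 6758 + 5925)/2] = -833/6341.5 = -0.131356…
%ΔIncome = (57570 − 70410)/[( 70410 + 57570)/2] = -12840/63990 = -0.200656…
E_income = (-833/6341.5) / (-12840/63990) = 0.6546…
0 < E_income < 1 ⇒ normal good, necessity.

0.65; necessity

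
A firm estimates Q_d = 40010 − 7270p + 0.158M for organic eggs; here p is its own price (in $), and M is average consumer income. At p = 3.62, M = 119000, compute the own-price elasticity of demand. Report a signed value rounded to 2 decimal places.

-0.81

At the given values, Q_d = 40010 − 7270(3.62) + 0.158(119000) = 32494.6.
∂Q_d/∂p = −7270.
E = (-7270) × (3.62/32494.6) = -0.8099…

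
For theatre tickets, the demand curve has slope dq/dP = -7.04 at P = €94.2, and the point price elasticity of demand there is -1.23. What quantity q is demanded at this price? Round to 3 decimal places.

Ed = (dq/dP)·(P/q) ⇒ q = (dq/dP)·P/Ed = (-7.04)·94.2/(-1.23) = 539.16097…

539.161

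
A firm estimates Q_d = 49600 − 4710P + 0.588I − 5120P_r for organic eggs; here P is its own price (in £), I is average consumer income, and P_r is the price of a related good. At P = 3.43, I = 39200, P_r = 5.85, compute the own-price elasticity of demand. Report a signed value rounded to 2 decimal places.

At the given values, Q_d = 49600 − 4710(3.43) + 0.588(39200) − 5120(5.85) = 26542.3.
∂Q_d/∂P = −4710.
E = (-4710) × (3.43/26542.3) = -0.6086…

-0.61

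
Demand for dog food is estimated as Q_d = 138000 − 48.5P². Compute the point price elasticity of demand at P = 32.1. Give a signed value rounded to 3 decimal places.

-1.135

dQ_d/dP = −2·48.5·P = -3113.7. At P = 32.1, Q_d = 88025.115.
Ed = (dQ_d/dP)·(P/Q_d) = (-3113.7) × (32.1/88025.115) = -1.13546…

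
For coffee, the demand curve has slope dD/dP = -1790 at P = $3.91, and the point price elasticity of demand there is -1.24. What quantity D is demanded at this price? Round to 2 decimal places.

5644.27

Ed = (dD/dP)·(P/D) ⇒ D = (dD/dP)·P/Ed = (-1790)·3.91/(-1.24) = 5644.2741…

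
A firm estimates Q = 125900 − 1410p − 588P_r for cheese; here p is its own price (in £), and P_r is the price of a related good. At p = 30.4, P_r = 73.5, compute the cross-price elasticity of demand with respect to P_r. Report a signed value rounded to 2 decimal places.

At the given values, Q = 125900 − 1410(30.4) − 588(73.5) = 39818.
∂Q/∂P_r = -588.
E = (-588) × (73.5/39818) = -1.0853…

-1.09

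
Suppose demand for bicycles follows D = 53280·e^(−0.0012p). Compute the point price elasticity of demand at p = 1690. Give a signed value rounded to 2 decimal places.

-2.03

dD/dp = −0.0012·D = -8.41388. At p = 1690, D = 7011.57.
Ed = (dD/dp)·(p/D) = (-8.41388) × (1690/7011.57) = -2.028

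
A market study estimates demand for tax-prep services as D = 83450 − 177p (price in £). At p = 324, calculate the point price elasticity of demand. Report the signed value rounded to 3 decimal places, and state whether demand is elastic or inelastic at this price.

-2.197; elastic

dD/dp = −177. At p = 324, D = 83450 − 177(324) = 26102.
Ed = (dD/dp)·(p/D) = −177 × (324/26102) = -2.19707…
|Ed| = 2.197 > 1, so demand is elastic.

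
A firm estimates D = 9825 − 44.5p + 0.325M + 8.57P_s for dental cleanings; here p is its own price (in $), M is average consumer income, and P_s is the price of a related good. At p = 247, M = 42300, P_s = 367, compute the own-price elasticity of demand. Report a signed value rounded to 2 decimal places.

At the given values, D = 9825 − 44.5(247) + 0.325(42300) + 8.57(367) = 15726.19.
∂D/∂p = −44.5.
E = (-44.5) × (247/15726.19) = -0.6989…

-0.70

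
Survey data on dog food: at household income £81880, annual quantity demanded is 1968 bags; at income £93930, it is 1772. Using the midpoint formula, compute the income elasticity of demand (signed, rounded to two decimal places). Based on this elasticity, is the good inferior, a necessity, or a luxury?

-0.76; inferior

%ΔQ = (1772 − 1968)/[( 1968 + 1772)/2] = -196/1870 = -0.104812…
%ΔIncome = (93930 − 81880)/[( 81880 + 93930)/2] = 12050/87905 = 0.137079…
E_income = (-196/1870) / (12050/87905) = -0.7646…
E_income < 0 ⇒ inferior good.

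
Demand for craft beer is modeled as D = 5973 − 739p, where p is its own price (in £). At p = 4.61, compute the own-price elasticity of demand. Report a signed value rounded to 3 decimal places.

-1.328

At the given values, D = 5973 − 739(4.61) = 2566.21.
∂D/∂p = −739.
E = (-739) × (4.61/2566.21) = -1.32755…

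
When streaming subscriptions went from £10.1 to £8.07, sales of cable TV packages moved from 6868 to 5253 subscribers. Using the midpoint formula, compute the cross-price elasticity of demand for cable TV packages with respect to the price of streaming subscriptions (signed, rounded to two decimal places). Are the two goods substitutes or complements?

1.19; substitutes

%ΔQ_{cable TV packages} = (5253 − 6868)/avg = -1615/6060.5 = -0.266479…
%ΔP_{streaming subscriptions} = (8.07 − 10.1)/avg = -2.03/9.085 = -0.223445…
E_cross = (-1615/6060.5) / (-2.03/9.085) = 1.1925…
E_cross > 0 ⇒ the goods are substitutes.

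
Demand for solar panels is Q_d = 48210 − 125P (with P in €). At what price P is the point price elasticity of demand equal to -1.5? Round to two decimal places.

231.41

Ed = −125P/(48210 − 125P). Set this equal to -1.5:
125P = 1.5·(48210 − 125P) ⇒ 125P(1 + 1.5) = 1.5·48210
P = 1.5·48210 / (125·2.5) = 231.408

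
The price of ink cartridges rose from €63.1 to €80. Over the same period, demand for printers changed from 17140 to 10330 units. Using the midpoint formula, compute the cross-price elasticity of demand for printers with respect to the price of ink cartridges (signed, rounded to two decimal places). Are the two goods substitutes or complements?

-2.10; complements

%ΔQ_{printers} = (10330 − 17140)/avg = -6810/13735 = -0.495813…
%ΔP_{ink cartridges} = (80 − 63.1)/avg = 16.9/71.55 = 0.236198…
E_cross = (-6810/13735) / (16.9/71.55) = -2.0991…
E_cross < 0 ⇒ the goods are complements.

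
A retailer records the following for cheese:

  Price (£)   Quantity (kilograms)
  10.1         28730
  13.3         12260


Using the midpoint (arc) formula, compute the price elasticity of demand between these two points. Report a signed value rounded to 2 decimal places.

-2.94

%ΔQ = (12260 − 28730) / [(28730 + 12260)/2] = -16470/20495 = -0.803610…
%ΔP = (13.3 − 10.1) / [(10.1 + 13.3)/2] = 3.2/11.7 = 0.273504…
Arc Ed = %ΔQ / %ΔP = (-16470/20495) / (3.2/11.7) = -2.9382…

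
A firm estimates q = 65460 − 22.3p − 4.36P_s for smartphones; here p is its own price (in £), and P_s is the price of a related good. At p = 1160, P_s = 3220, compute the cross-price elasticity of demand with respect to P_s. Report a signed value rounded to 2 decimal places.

At the given values, q = 65460 − 22.3(1160) − 4.36(3220) = 25552.8.
∂q/∂P_s = -4.36.
E = (-4.36) × (3220/25552.8) = -0.5494…

-0.55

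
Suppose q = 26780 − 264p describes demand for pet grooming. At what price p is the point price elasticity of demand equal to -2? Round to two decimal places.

Ed = −264p/(26780 − 264p). Set this equal to -2:
264p = 2·(26780 − 264p) ⇒ 264p(1 + 2) = 2·26780
p = 2·26780 / (264·3) = 67.6262…

67.63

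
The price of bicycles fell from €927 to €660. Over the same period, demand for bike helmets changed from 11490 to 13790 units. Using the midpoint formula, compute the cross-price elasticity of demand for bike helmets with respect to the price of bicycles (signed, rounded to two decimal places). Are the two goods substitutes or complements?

-0.54; complements

%ΔQ_{bike helmets} = (13790 − 11490)/avg = 2300/12640 = 0.181962…
%ΔP_{bicycles} = (660 − 927)/avg = -267/793.5 = -0.336483…
E_cross = (2300/12640) / (-267/793.5) = -0.5407…
E_cross < 0 ⇒ the goods are complements.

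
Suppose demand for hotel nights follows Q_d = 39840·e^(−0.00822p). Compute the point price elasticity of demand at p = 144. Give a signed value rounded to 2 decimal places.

-1.18

dQ_d/dp = −0.00822·Q_d = -100.259. At p = 144, Q_d = 12197.
Ed = (dQ_d/dp)·(p/Q_d) = (-100.259) × (144/12197) = -1.1836…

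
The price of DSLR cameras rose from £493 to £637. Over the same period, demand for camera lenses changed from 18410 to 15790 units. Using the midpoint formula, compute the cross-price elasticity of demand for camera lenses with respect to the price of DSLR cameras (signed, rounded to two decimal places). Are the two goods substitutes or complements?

-0.60; complements

%ΔQ_{camera lenses} = (15790 − 18410)/avg = -2620/17100 = -0.153216…
%ΔP_{DSLR cameras} = (637 − 493)/avg = 144/565 = 0.254867…
E_cross = (-2620/17100) / (144/565) = -0.6011…
E_cross < 0 ⇒ the goods are complements.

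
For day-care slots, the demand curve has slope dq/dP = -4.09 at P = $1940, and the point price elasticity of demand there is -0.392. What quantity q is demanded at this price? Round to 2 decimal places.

20241.33

Ed = (dq/dP)·(P/q) ⇒ q = (dq/dP)·P/Ed = (-4.09)·1940/(-0.392) = 20241.3265…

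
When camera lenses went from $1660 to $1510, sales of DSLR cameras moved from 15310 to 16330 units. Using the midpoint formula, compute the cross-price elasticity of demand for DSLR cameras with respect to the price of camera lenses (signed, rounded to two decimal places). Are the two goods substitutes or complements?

%ΔQ_{DSLR cameras} = (16330 − 15310)/avg = 1020/15820 = 0.064475…
%ΔP_{camera lenses} = (1510 − 1660)/avg = -150/1585 = -0.094637…
E_cross = (1020/15820) / (-150/1585) = -0.6812…
E_cross < 0 ⇒ the goods are complements.

-0.68; complements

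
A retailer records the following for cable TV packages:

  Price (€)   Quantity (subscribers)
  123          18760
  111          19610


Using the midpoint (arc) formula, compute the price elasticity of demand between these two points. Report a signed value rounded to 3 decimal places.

-0.432

%ΔQ = (19610 − 18760) / [(18760 + 19610)/2] = 850/19185 = 0.044305…
%ΔP = (111 − 123) / [(123 + 111)/2] = -12/117 = -0.102564…
Arc Ed = %ΔQ / %ΔP = (850/19185) / (-12/117) = -0.43197…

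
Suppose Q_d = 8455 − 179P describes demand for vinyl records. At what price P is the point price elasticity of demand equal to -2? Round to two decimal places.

31.49

Ed = −179P/(8455 − 179P). Set this equal to -2:
179P = 2·(8455 − 179P) ⇒ 179P(1 + 2) = 2·8455
P = 2·8455 / (179·3) = 31.4897…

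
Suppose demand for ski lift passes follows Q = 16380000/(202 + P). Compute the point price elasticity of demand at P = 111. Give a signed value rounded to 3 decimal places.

-0.355

dQ/dP = −16380000/(202 + P)² = -167.196. At P = 111, Q = 52332.3.
Ed = (dQ/dP)·(P/Q) = (-167.196) × (111/52332.3) = -0.35463…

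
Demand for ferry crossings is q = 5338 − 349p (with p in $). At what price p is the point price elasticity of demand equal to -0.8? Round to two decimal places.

6.80

Ed = −349p/(5338 − 349p). Set this equal to -0.8:
349p = 0.8·(5338 − 349p) ⇒ 349p(1 + 0.8) = 0.8·5338
p = 0.8·5338 / (349·1.8) = 6.7978…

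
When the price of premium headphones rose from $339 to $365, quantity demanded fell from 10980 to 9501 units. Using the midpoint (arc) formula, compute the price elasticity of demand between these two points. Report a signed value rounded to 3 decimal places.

-1.955

%ΔQ = (9501 − 10980) / [(10980 + 9501)/2] = -1479/10240.5 = -0.144426…
%ΔP = (365 − 339) / [(339 + 365)/2] = 26/352 = 0.073863…
Arc Ed = %ΔQ / %ΔP = (-1479/10240.5) / (26/352) = -1.95531…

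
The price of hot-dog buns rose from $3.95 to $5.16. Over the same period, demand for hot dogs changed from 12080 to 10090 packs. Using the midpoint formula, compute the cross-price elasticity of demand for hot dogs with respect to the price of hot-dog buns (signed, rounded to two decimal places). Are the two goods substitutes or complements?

%ΔQ_{hot dogs} = (10090 − 12080)/avg = -1990/11085 = -0.179521…
%ΔP_{hot-dog buns} = (5.16 − 3.95)/avg = 1.21/4.555 = 0.265642…
E_cross = (-1990/11085) / (1.21/4.555) = -0.6758…
E_cross < 0 ⇒ the goods are complements.

-0.68; complements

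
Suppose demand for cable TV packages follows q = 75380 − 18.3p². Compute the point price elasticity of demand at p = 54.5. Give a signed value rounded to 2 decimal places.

-5.17

dq/dp = −2·18.3·p = -1994.7. At p = 54.5, q = 21024.425.
Ed = (dq/dp)·(p/q) = (-1994.7) × (54.5/21024.425) = -5.1707…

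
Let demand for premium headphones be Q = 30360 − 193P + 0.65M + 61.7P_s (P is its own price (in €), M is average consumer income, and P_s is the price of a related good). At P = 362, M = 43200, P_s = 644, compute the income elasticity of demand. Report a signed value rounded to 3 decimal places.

0.992

At the given values, Q = 30360 − 193(362) + 0.65(43200) + 61.7(644) = 28308.8.
∂Q/∂M = 0.65.
E = (0.65) × (43200/28308.8) = 0.99191…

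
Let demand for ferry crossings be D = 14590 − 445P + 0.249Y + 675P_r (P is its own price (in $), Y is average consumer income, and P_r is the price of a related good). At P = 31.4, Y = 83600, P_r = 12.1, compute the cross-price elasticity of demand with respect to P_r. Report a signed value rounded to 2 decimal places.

0.28

At the given values, D = 14590 − 445(31.4) + 0.249(83600) + 675(12.1) = 29600.9.
∂D/∂P_r = 675.
E = (675) × (12.1/29600.9) = 0.2759…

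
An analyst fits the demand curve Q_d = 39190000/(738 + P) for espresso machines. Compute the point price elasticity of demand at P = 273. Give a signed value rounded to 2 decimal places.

dQ_d/dP = −39190000/(738 + P)² = -38.3418. At P = 273, Q_d = 38763.6.
Ed = (dQ_d/dP)·(P/Q_d) = (-38.3418) × (273/38763.6) = -0.2700…

-0.27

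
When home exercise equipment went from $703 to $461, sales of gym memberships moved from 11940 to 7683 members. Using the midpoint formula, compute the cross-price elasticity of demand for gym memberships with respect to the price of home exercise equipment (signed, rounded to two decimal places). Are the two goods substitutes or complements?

%ΔQ_{gym memberships} = (7683 − 11940)/avg = -4257/9811.5 = -0.433878…
%ΔP_{home exercise equipment} = (461 − 703)/avg = -242/582 = -0.415807…
E_cross = (-4257/9811.5) / (-242/582) = 1.0434…
E_cross > 0 ⇒ the goods are substitutes.

1.04; substitutes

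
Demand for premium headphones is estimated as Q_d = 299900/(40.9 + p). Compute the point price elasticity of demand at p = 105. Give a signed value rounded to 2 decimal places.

-0.72

dQ_d/dp = −299900/(40.9 + p)² = -14.0885. At p = 105, Q_d = 2055.52.
Ed = (dQ_d/dp)·(p/Q_d) = (-14.0885) × (105/2055.52) = -0.7196…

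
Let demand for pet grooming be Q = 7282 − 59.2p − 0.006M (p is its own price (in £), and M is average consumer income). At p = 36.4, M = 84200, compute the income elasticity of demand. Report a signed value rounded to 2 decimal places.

-0.11

At the given values, Q = 7282 − 59.2(36.4) − 0.006(84200) = 4621.92.
∂Q/∂M = -0.006.
E = (-0.006) × (84200/4621.92) = -0.1093…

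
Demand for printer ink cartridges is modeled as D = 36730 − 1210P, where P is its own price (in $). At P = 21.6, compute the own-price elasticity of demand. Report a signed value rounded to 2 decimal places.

-2.47

At the given values, D = 36730 − 1210(21.6) = 10594.
∂D/∂P = −1210.
E = (-1210) × (21.6/10594) = -2.4670…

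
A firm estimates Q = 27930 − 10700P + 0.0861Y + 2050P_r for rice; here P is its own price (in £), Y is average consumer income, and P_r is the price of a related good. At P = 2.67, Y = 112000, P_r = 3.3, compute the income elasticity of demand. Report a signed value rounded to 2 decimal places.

0.61

At the given values, Q = 27930 − 10700(2.67) + 0.0861(112000) + 2050(3.3) = 15769.2.
∂Q/∂Y = 0.0861.
E = (0.0861) × (112000/15769.2) = 0.6115…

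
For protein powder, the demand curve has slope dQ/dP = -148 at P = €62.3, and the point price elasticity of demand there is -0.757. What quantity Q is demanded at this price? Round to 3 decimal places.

12180.185

Ed = (dQ/dP)·(P/Q) ⇒ Q = (dQ/dP)·P/Ed = (-148)·62.3/(-0.757) = 12180.18494…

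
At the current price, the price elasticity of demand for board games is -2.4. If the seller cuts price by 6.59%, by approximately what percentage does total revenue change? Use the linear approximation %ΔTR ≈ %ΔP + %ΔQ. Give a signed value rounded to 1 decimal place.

%ΔQ ≈ Ed × %ΔP = (-2.4) × (-6.59%) = +15.8160%
%ΔTR ≈ %ΔP + %ΔQ = (-6.59%) + (+15.8160%) = +9.2260%

+9.2%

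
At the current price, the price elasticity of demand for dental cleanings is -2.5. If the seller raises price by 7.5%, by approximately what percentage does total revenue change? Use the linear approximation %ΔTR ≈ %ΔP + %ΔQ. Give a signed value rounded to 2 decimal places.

-11.25%

%ΔQ ≈ Ed × %ΔP = (-2.5) × (+7.5%) = -18.7500%
%ΔTR ≈ %ΔP + %ΔQ = (+7.5%) + (-18.7500%) = -11.2500%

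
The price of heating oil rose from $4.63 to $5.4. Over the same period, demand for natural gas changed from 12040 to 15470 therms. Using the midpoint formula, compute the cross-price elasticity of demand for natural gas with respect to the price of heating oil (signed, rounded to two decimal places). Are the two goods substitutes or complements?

1.62; substitutes

%ΔQ_{natural gas} = (15470 − 12040)/avg = 3430/13755 = 0.249363…
%ΔP_{heating oil} = (5.4 − 4.63)/avg = 0.77/5.015 = 0.153539…
E_cross = (3430/13755) / (0.77/5.015) = 1.6241…
E_cross > 0 ⇒ the goods are substitutes.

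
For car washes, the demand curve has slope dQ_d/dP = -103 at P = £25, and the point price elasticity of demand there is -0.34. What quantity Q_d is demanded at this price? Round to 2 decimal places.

Ed = (dQ_d/dP)·(P/Q_d) ⇒ Q_d = (dQ_d/dP)·P/Ed = (-103)·25/(-0.34) = 7573.5294…

7573.53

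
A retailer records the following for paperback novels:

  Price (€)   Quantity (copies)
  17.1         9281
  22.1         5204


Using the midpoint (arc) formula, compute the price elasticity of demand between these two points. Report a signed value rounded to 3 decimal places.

%ΔQ = (5204 − 9281) / [(9281 + 5204)/2] = -4077/7242.5 = -0.562927…
%ΔP = (22.1 − 17.1) / [(17.1 + 22.1)/2] = 5/19.6 = 0.255102…
Arc Ed = %ΔQ / %ΔP = (-4077/7242.5) / (5/19.6) = -2.20667…

-2.207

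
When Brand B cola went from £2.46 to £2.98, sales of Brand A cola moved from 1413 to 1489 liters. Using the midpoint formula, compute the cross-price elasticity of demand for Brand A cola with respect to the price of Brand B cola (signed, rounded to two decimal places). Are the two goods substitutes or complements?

%ΔQ_{Brand A cola} = (1489 − 1413)/avg = 76/1451 = 0.052377…
%ΔP_{Brand B cola} = (2.98 − 2.46)/avg = 0.52/2.72 = 0.191176…
E_cross = (76/1451) / (0.52/2.72) = 0.2739…
E_cross > 0 ⇒ the goods are substitutes.

0.27; substitutes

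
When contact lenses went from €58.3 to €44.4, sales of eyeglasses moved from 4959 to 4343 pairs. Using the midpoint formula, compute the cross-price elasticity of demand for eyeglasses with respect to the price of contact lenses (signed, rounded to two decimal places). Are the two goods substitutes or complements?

0.49; substitutes

%ΔQ_{eyeglasses} = (4343 − 4959)/avg = -616/4651 = -0.132444…
%ΔP_{contact lenses} = (44.4 − 58.3)/avg = -13.9/51.35 = -0.270691…
E_cross = (-616/4651) / (-13.9/51.35) = 0.4892…
E_cross > 0 ⇒ the goods are substitutes.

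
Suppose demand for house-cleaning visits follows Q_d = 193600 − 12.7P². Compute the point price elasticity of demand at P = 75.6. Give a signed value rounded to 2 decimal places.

dQ_d/dP = −2·12.7·P = -1920.24. At P = 75.6, Q_d = 121014.928.
Ed = (dQ_d/dP)·(P/Q_d) = (-1920.24) × (75.6/121014.928) = -1.1996…

-1.20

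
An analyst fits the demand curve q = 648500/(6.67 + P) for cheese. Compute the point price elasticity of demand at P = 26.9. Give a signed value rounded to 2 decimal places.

dq/dP = −648500/(6.67 + P)² = -575.45. At P = 26.9, q = 19317.8.
Ed = (dq/dP)·(P/q) = (-575.45) × (26.9/19317.8) = -0.8013…

-0.80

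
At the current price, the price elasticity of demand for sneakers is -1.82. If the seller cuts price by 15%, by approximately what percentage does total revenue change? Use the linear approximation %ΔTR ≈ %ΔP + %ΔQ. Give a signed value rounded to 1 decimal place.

%ΔQ ≈ Ed × %ΔP = (-1.82) × (-15%) = +27.3000%
%ΔTR ≈ %ΔP + %ΔQ = (-15%) + (+27.3000%) = +12.3000%

+12.3%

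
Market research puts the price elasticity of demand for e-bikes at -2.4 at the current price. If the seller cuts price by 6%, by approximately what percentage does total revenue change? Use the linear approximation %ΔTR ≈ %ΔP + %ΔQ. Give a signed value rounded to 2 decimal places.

+8.40%

%ΔQ ≈ Ed × %ΔP = (-2.4) × (-6%) = +14.4000%
%ΔTR ≈ %ΔP + %ΔQ = (-6%) + (+14.4000%) = +8.4000%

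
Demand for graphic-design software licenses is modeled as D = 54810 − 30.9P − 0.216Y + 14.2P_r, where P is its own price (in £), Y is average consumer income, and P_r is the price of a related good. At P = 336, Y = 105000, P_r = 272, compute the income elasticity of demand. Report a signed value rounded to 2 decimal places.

-0.89

At the given values, D = 54810 − 30.9(336) − 0.216(105000) + 14.2(272) = 25610.
∂D/∂Y = -0.216.
E = (-0.216) × (105000/25610) = -0.8855…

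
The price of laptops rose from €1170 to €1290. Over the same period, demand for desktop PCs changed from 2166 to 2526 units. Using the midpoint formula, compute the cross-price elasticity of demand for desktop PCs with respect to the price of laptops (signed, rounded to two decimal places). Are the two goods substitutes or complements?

1.57; substitutes

%ΔQ_{desktop PCs} = (2526 − 2166)/avg = 360/2346 = 0.153452…
%ΔP_{laptops} = (1290 − 1170)/avg = 120/1230 = 0.097560…
E_cross = (360/2346) / (120/1230) = 1.5728…
E_cross > 0 ⇒ the goods are substitutes.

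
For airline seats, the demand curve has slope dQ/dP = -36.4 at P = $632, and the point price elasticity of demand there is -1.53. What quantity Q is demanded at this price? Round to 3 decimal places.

Ed = (dQ/dP)·(P/Q) ⇒ Q = (dQ/dP)·P/Ed = (-36.4)·632/(-1.53) = 15035.81699…

15035.817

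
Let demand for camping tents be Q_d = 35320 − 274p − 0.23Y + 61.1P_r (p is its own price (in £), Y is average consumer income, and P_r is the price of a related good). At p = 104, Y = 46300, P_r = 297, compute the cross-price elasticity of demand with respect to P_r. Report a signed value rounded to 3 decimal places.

1.267

At the given values, Q_d = 35320 − 274(104) − 0.23(46300) + 61.1(297) = 14321.7.
∂Q_d/∂P_r = 61.1.
E = (61.1) × (297/14321.7) = 1.26707…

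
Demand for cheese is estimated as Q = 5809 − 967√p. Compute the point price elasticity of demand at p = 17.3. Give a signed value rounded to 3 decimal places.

dQ/dp = −967/(2√p) = -116.245. At p = 17.3, Q = 1786.93.
Ed = (dQ/dp)·(p/Q) = (-116.245) × (17.3/1786.93) = -1.12541…

-1.125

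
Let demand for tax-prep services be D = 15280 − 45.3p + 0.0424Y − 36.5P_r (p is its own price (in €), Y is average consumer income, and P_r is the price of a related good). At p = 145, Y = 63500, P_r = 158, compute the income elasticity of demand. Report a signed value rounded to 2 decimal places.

At the given values, D = 15280 − 45.3(145) + 0.0424(63500) − 36.5(158) = 5636.9.
∂D/∂Y = 0.0424.
E = (0.0424) × (63500/5636.9) = 0.4776…

0.48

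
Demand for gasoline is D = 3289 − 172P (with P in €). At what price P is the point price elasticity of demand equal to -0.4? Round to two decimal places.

Ed = −172P/(3289 − 172P). Set this equal to -0.4:
172P = 0.4·(3289 − 172P) ⇒ 172P(1 + 0.4) = 0.4·3289
P = 0.4·3289 / (172·1.4) = 5.4634…

5.46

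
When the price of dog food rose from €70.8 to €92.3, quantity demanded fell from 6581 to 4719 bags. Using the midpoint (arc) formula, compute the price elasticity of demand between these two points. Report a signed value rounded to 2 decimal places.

%ΔQ = (4719 − 6581) / [(6581 + 4719)/2] = -1862/5650 = -0.329557…
%ΔP = (92.3 − 70.8) / [(70.8 + 92.3)/2] = 21.5/81.55 = 0.263641…
Arc Ed = %ΔQ / %ΔP = (-1862/5650) / (21.5/81.55) = -1.2500…

-1.25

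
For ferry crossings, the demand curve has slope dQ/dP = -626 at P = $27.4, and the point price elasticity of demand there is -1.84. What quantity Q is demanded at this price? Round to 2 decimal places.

9321.96

Ed = (dQ/dP)·(P/Q) ⇒ Q = (dQ/dP)·P/Ed = (-626)·27.4/(-1.84) = 9321.9565…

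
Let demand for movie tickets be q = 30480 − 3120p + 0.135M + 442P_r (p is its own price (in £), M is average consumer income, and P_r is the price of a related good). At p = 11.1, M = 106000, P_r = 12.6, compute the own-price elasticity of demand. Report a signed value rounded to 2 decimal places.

At the given values, q = 30480 − 3120(11.1) + 0.135(106000) + 442(12.6) = 15727.2.
∂q/∂p = −3120.
E = (-3120) × (11.1/15727.2) = -2.2020…

-2.20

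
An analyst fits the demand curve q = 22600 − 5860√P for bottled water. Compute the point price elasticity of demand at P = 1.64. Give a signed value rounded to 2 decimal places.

-0.25

dq/dP = −5860/(2√P) = -2287.95. At P = 1.64, q = 15095.5.
Ed = (dq/dP)·(P/q) = (-2287.95) × (1.64/15095.5) = -0.2485…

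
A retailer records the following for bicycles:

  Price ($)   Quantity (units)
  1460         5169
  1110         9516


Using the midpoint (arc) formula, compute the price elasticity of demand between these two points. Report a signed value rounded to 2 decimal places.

%ΔQ = (9516 − 5169) / [(5169 + 9516)/2] = 4347/7342.5 = 0.592032…
%ΔP = (1110 − 1460) / [(1460 + 1110)/2] = -350/1285 = -0.272373…
Arc Ed = %ΔQ / %ΔP = (4347/7342.5) / (-350/1285) = -2.1736…

-2.17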